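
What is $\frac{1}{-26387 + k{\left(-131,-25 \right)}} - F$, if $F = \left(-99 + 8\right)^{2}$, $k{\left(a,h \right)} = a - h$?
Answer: $- \frac{219388534}{26493} \approx -8281.0$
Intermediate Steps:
$F = 8281$ ($F = \left(-91\right)^{2} = 8281$)
$\frac{1}{-26387 + k{\left(-131,-25 \right)}} - F = \frac{1}{-26387 - 106} - 8281 = \frac{1}{-26493} - 8281 = - \frac{1}{26493} - 8281 = - \frac{219388534}{26493}$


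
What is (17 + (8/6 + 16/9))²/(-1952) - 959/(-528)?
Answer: 2798575/1739232 ≈ 1.6091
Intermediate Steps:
(17 + (8/6 + 16/9))²/(-1952) - 959/(-528) = (17 + (8*(⅙) + 16*(⅑)))²*(-1/1952) - 959*(-1/528) = (17 + (4/3 + 16/9))²*(-1/1952) + 959/528 = (17 + 28/9)²*(-1/1952) + 959/528 = (181/9)²*(-1/1952) + 959/528 = (32761/81)*(-1/1952) + 959/528 = -32761/158112 + 959/528 = 2798575/1739232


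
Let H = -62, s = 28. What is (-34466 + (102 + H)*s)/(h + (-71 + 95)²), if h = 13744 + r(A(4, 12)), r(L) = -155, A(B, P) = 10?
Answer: -33346/14165 ≈ -2.3541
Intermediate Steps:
h = 13589 (h = 13744 - 155 = 13589)
(-34466 + (102 + H)*s)/(h + (-71 + 95)²) = (-34466 + (102 - 62)*28)/(13589 + (-71 + 95)²) = (-34466 + 40*28)/(13589 + 24²) = (-34466 + 1120)/(13589 + 576) = -33346/14165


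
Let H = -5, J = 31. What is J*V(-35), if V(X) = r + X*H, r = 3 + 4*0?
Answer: 5518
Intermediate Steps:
r = 3 (r = 3 + 0 = 3)
V(X) = 3 - 5*X (V(X) = 3 + X*(-5) = 3 - 5*X)
J*V(-35) = 31*(3 - 5*(-35)) = 31*(3 + 175) = 31*178 = 5518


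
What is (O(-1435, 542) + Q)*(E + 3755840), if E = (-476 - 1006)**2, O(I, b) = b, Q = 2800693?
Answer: 16673410122540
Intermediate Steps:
E = 2196324 (E = (-1482)**2 = 2196324)
(O(-1435, 542) + Q)*(E + 3755840) = (542 + 2800693)*(2196324 + 3755840) = 2801235*5952164 = 16673410122540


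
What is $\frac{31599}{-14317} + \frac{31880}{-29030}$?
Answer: $- \frac{137374493}{41562251} \approx -3.3053$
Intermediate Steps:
$\frac{31599}{-14317} + \frac{31880}{-29030} = 31599 \left(- \frac{1}{14317}\right) + 31880 \left(- \frac{1}{29030}\right) = - \frac{31599}{14317} - \frac{3188}{2903} = - \frac{137374493}{41562251}$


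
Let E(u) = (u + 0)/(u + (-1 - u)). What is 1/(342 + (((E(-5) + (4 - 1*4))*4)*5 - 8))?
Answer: 1/434 ≈ 0.0023041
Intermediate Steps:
E(u) = -u (E(u) = u/(-1) = u*(-1) = -u)
1/(342 + (((E(-5) + (4 - 1*4))*4)*5 - 8)) = 1/(342 + (((-1*(-5) + (4 - 1*4))*4)*5 - 8)) = 1/(342 + (((5 + (4 - 4))*4)*5 - 8)) = 1/(342 + (((5 + 0)*4)*5 - 8)) = 1/(342 + ((5*4)*5 - 8)) = 1/(342 + (20*5 - 8)) = 1/(342 + (100 - 8)) = 1/(342 + 92) = 1/434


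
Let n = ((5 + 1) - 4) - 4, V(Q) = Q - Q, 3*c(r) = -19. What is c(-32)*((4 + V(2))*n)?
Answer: 152/3 ≈ 50.667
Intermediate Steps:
c(r) = -19/3 (c(r) = (⅓)*(-19) = -19/3)
V(Q) = 0
n = -2 (n = (6 - 4) - 4 = 2 - 4 = -2)
c(-32)*((4 + V(2))*n) = -19*(4 + 0)*(-2)/3 = -76*(-2)/3 = -19/3*(-8) = 152/3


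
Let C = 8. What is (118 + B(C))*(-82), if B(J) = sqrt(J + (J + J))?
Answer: -9676 - 164*sqrt(6) ≈ -10078.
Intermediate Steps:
B(J) = sqrt(3)*sqrt(J) (B(J) = sqrt(J + 2*J) = sqrt(3*J) = sqrt(3)*sqrt(J))
(118 + B(C))*(-82) = (118 + sqrt(3)*sqrt(8))*(-82) = (118 + sqrt(3)*(2*sqrt(2)))*(-82) = (118 + 2*sqrt(6))*(-82) = -9676 - 164*sqrt(6)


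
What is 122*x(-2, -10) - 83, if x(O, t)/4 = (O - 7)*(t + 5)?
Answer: 21877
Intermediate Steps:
x(O, t) = 4*(-7 + O)*(5 + t) (x(O, t) = 4*((O - 7)*(t + 5)) = 4*((-7 + O)*(5 + t)) = 4*(-7 + O)*(5 + t))
122*x(-2, -10) - 83 = 122*(-140 - 28*(-10) + 20*(-2) + 4*(-2)*(-10)) - 83 = 122*(-140 + 280 - 40 + 80) - 83 = 122*180 - 83 = 21960 - 83 = 21877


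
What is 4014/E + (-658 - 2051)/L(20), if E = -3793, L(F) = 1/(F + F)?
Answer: -411013494/3793 ≈ -1.0836e+5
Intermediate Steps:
L(F) = 1/(2*F)
4014/E + (-658 - 2051)/L(20) = 4014/(-3793) + (-658 - 2051)/(((½)/20)) = 4014*(-1/3793) - 2709/((½)*(1/20)) = -4014/3793 - 2709/1/40 = -4014/3793 - 2709*40 = -4014/3793 - 108360 = -411013494/3793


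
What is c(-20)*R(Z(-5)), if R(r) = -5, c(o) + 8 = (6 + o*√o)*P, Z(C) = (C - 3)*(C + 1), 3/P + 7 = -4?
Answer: 530/11 - 600*I*√5/11 ≈ 48.182 - 121.97*I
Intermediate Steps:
P = -3/11 (P = 3/(-7 - 4) = 3/(-11) = 3*(-1/11) = -3/11 ≈ -0.27273)
Z(C) = (1 + C)*(-3 + C) (Z(C) = (-3 + C)*(1 + C) = (1 + C)*(-3 + C))
c(o) = -106/11 - 3*o^(3/2)/11 (c(o) = -8 + (6 + o*√o)*(-3/11) = -8 + (6 + o^(3/2))*(-3/11) = -8 + (-18/11 - 3*o^(3/2)/11) = -106/11 - 3*o^(3/2)/11)
c(-20)*R(Z(-5)) = (-106/11 - (-120)*I*√5/11)*(-5) = (-106/11 + 120*I*√5/11)*(-5) = 530/11 - 600*I*√5/11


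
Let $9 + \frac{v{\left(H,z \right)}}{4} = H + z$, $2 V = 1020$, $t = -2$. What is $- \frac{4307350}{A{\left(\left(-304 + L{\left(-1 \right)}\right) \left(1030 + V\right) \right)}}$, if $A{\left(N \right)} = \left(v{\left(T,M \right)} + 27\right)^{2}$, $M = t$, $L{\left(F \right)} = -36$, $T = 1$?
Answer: $- \frac{4307350}{169} \approx -25487.0$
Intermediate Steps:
$V = 510$ ($V = \frac{1}{2} \cdot 1020 = 510$)
$M = -2$
$v{\left(H,z \right)} = -36 + 4 H + 4 z$ ($v{\left(H,z \right)} = -36 + 4 \left(H + z\right) = -36 + \left(4 H + 4 z\right) = -36 + 4 H + 4 z$)
$A{\left(N \right)} = 169$ ($A{\left(N \right)} = \left(\left(-36 + 4 \cdot 1 + 4 \left(-2\right)\right) + 27\right)^{2} = \left(\left(-36 + 4 - 8\right) + 27\right)^{2} = \left(-40 + 27\right)^{2} = \left(-13\right)^{2} = 169$)
$- \frac{4307350}{A{\left(\left(-304 + L{\left(-1 \right)}\right) \left(1030 + V\right) \right)}} = - \frac{4307350}{169}$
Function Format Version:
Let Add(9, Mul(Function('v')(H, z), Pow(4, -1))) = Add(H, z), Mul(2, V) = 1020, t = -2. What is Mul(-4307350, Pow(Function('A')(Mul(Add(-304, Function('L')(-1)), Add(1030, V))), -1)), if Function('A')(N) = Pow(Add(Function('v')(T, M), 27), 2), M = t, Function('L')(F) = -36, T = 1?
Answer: Rational(-4307350, 169) ≈ -25487.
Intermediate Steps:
V = 510 (V = Mul(Rational(1, 2), 1020) = 510)
M = -2
Function('v')(H, z) = Add(-36, Mul(4, H), Mul(4, z)) (Function('v')(H, z) = Add(-36, Mul(4, Add(H, z))) = Add(-36, Add(Mul(4, H), Mul(4, z))) = Add(-36, Mul(4, H), Mul(4, z)))
Function('A')(N) = 169 (Function('A')(N) = Pow(Add(Add(-36, Mul(4, 1), Mul(4, -2)), 27), 2) = Pow(Add(Add(-36, 4, -8), 27), 2) = Pow(Add(-40, 27), 2) = Pow(-13, 2) = 169)
Mul(-4307350, Pow(Function('A')(Mul(Add(-304, Function('L')(-1)), Add(1030, V))), -1)) = Mul(-4307350, Pow(169, -1)) = Mul(-4307350, Rational(1, 169)) = Rational(-4307350, 169)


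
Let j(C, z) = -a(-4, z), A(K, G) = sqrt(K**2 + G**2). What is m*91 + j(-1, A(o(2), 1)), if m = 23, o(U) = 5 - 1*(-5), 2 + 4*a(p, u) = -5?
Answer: 8379/4 ≈ 2094.8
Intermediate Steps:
a(p, u) = -7/4 (a(p, u) = -1/2 + (1/4)*(-5) = -1/2 - 5/4 = -7/4)
o(U) = 10 (o(U) = 5 + 5 = 10)
A(K, G) = sqrt(G**2 + K**2)
j(C, z) = 7/4 (j(C, z) = -1*(-7/4) = 7/4)
m*91 + j(-1, A(o(2), 1)) = 23*91 + 7/4 = 2093 + 7/4 = 8379/4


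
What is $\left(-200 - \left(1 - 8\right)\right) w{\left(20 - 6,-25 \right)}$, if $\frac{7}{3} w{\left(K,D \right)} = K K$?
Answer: $-16212$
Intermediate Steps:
$w{\left(K,D \right)} = \frac{3 K^{2}}{7}$ ($w{\left(K,D \right)} = \frac{3 K K}{7} = \frac{3 K^{2}}{7}$)
$\left(-200 - \left(1 - 8\right)\right) w{\left(20 - 6,-25 \right)} = \left(-200 - \left(1 - 8\right)\right) \frac{3 \left(20 - 6\right)^{2}}{7} = \left(-200 - -7\right) \frac{3 \left(20 - 6\right)^{2}}{7} = \left(-200 + 7\right) \frac{3 \cdot 14^{2}}{7} = - 193 \cdot \frac{3}{7} \cdot 196 = \left(-193\right) 84 = -16212$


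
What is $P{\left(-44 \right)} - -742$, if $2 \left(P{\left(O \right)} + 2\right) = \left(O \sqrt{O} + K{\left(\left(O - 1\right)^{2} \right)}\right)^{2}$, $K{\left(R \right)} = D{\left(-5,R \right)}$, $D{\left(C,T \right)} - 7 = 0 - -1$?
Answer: $-41820 - 704 i \sqrt{11} \approx -41820.0 - 2334.9 i$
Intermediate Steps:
$D{\left(C,T \right)} = 8$ ($D{\left(C,T \right)} = 7 + \left(0 - -1\right) = 7 + \left(0 + 1\right) = 7 + 1 = 8$)
$K{\left(R \right)} = 8$
$P{\left(O \right)} = -2 + \frac{\left(8 + O^{\frac{3}{2}}\right)^{2}}{2}$ ($P{\left(O \right)} = -2 + \frac{\left(O \sqrt{O} + 8\right)^{2}}{2} = -2 + \frac{\left(O^{\frac{3}{2}} + 8\right)^{2}}{2} = -2 + \frac{\left(8 + O^{\frac{3}{2}}\right)^{2}}{2}$)
$P{\left(-44 \right)} - -742 = \left(-2 + \frac{\left(8 + \left(-44\right)^{\frac{3}{2}}\right)^{2}}{2}\right) - -742 = \left(-2 + \frac{\left(8 - 88 i \sqrt{11}\right)^{2}}{2}\right) + 742 = 740 + \frac{\left(8 - 88 i \sqrt{11}\right)^{2}}{2}$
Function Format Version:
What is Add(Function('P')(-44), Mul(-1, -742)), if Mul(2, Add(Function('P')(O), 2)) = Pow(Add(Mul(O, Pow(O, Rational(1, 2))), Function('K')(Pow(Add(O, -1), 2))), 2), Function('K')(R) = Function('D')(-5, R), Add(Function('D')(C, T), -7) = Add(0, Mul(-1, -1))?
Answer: Add(-41820, Mul(-704, I, Pow(11, Rational(1, 2)))) ≈ Add(-41820., Mul(-2334.9, I))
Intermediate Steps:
Function('D')(C, T) = 8 (Function('D')(C, T) = Add(7, Add(0, Mul(-1, -1))) = Add(7, Add(0, 1)) = Add(7, 1) = 8)
Function('K')(R) = 8
Function('P')(O) = Add(-2, Mul(Rational(1, 2), Pow(Add(8, Pow(O, Rational(3, 2))), 2))) (Function('P')(O) = Add(-2, Mul(Rational(1, 2), Pow(Add(Mul(O, Pow(O, Rational(1, 2))), 8), 2))) = Add(-2, Mul(Rational(1, 2), Pow(Add(Pow(O, Rational(3, 2)), 8), 2))) = Add(-2, Mul(Rational(1, 2), Pow(Add(8, Pow(O, Rational(3, 2))), 2))))
Add(Function('P')(-44), Mul(-1, -742)) = Add(Add(-2, Mul(Rational(1, 2), Pow(Add(8, Pow(-44, Rational(3, 2))), 2))), Mul(-1, -742)) = Add(Add(-2, Mul(Rational(1, 2), Pow(Add(8, Mul(-88, I, Pow(11, Rational(1, 2)))), 2))), 742) = Add(740, Mul(Rational(1, 2), Pow(Add(8, Mul(-88, I, Pow(11, Rational(1, 2)))), 2)))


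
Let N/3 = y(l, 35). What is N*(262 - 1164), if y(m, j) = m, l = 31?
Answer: -83886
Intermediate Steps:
N = 93 (N = 3*31 = 93)
N*(262 - 1164) = 93*(262 - 1164) = 93*(-902) = -83886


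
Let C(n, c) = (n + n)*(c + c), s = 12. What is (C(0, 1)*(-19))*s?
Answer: 0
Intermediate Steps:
C(n, c) = 4*c*n (C(n, c) = (2*n)*(2*c) = 4*c*n)
(C(0, 1)*(-19))*s = ((4*1*0)*(-19))*12 = (0*(-19))*12 = 0*12 = 0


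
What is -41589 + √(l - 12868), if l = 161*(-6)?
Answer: -41589 + I*√13834 ≈ -41589.0 + 117.62*I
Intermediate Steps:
l = -966
-41589 + √(l - 12868) = -41589 + √(-966 - 12868) = -41589 + √(-13834) = -41589 + I*√13834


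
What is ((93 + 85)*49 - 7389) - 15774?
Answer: -14441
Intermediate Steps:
((93 + 85)*49 - 7389) - 15774 = (178*49 - 7389) - 15774 = (8722 - 7389) - 15774 = 1333 - 15774 = -14441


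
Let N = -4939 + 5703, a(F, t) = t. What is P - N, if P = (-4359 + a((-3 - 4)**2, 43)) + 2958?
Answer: -2122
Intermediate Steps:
N = 764
P = -1358 (P = (-4359 + 43) + 2958 = -4316 + 2958 = -1358)
P - N = -1358 - 1*764 = -1358 - 764 = -2122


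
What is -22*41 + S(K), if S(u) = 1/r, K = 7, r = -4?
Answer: -3609/4 ≈ -902.25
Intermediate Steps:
S(u) = -¼ (S(u) = 1/(-4) = -¼)
-22*41 + S(K) = -22*41 - ¼ = -902 - ¼ = -3609/4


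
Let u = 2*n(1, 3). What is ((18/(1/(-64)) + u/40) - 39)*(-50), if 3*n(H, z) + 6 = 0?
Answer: 59555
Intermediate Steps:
n(H, z) = -2 (n(H, z) = -2 + (1/3)*0 = -2 + 0 = -2)
u = -4 (u = 2*(-2) = -4)
((18/(1/(-64)) + u/40) - 39)*(-50) = ((18/(1/(-64)) - 4/40) - 39)*(-50) = ((18/(-1/64) - 4*1/40) - 39)*(-50) = ((18*(-64) - 1/10) - 39)*(-50) = ((-1152 - 1/10) - 39)*(-50) = (-11521/10 - 39)*(-50) = -11911/10*(-50) = 59555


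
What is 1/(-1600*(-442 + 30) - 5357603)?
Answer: -1/4698403 ≈ -2.1284e-7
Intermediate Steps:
1/(-1600*(-442 + 30) - 5357603) = 1/(-1600*(-412) - 5357603) = 1/(659200 - 5357603) = 1/(-4698403) = -1/4698403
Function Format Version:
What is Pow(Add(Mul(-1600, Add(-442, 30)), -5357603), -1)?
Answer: Rational(-1, 4698403) ≈ -2.1284e-7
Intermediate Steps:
Pow(Add(Mul(-1600, Add(-442, 30)), -5357603), -1) = Pow(Add(Mul(-1600, -412), -5357603), -1) = Pow(Add(659200, -5357603), -1) = Pow(-4698403, -1) = Rational(-1, 4698403)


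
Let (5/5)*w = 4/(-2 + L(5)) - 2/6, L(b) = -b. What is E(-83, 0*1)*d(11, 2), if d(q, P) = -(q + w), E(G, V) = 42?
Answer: -424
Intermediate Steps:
w = -19/21 (w = 4/(-2 - 1*5) - 2/6 = 4/(-2 - 5) - 2*⅙ = 4/(-7) - ⅓ = 4*(-⅐) - ⅓ = -4/7 - ⅓ = -19/21 ≈ -0.90476)
d(q, P) = 19/21 - q (d(q, P) = -(q - 19/21) = -(-19/21 + q) = 19/21 - q)
E(-83, 0*1)*d(11, 2) = 42*(19/21 - 1*11) = 42*(19/21 - 11) = 42*(-212/21) = -424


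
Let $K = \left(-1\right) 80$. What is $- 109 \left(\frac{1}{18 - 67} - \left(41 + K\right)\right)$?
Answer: $- \frac{208190}{49} \approx -4248.8$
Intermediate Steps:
$K = -80$
$- 109 \left(\frac{1}{18 - 67} - \left(41 + K\right)\right) = - 109 \left(\frac{1}{18 - 67} - -39\right) = - 109 \left(\frac{1}{-49} + \left(-41 + 80\right)\right) = - 109 \left(- \frac{1}{49} + 39\right) = \left(-109\right) \frac{1910}{49} = - \frac{208190}{49}$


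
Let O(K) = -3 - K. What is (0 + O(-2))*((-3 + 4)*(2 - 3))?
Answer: 1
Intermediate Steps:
(0 + O(-2))*((-3 + 4)*(2 - 3)) = (0 + (-3 - 1*(-2)))*((-3 + 4)*(2 - 3)) = (0 + (-3 + 2))*(1*(-1)) = (0 - 1)*(-1) = -1*(-1) = 1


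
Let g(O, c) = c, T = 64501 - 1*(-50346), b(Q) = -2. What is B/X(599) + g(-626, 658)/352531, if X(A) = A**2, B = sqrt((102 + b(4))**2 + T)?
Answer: 658/352531 + sqrt(124847)/358801 ≈ 0.0028513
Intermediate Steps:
T = 114847 (T = 64501 + 50346 = 114847)
B = sqrt(124847) (B = sqrt((102 - 2)**2 + 114847) = sqrt(100**2 + 114847) = sqrt(10000 + 114847) = sqrt(124847) ≈ 353.34)
B/X(599) + g(-626, 658)/352531 = sqrt(124847)/(599**2) + 658/352531 = sqrt(124847)/358801 + 658*(1/352531) = sqrt(124847)*(1/358801) + 658/352531 = sqrt(124847)/358801 + 658/352531 = 658/352531 + sqrt(124847)/358801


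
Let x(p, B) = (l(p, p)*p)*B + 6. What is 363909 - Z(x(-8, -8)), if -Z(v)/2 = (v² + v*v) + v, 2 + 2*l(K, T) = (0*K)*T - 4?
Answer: 501921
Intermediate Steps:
l(K, T) = -3 (l(K, T) = -1 + ((0*K)*T - 4)/2 = -1 + (0*T - 4)/2 = -1 + (0 - 4)/2 = -1 + (½)*(-4) = -1 - 2 = -3)
x(p, B) = 6 - 3*B*p (x(p, B) = (-3*p)*B + 6 = -3*B*p + 6 = 6 - 3*B*p)
Z(v) = -4*v² - 2*v (Z(v) = -2*((v² + v*v) + v) = -2*((v² + v²) + v) = -2*(2*v² + v) = -2*(v + 2*v²) = -4*v² - 2*v)
363909 - Z(x(-8, -8)) = 363909 - (-2)*(6 - 3*(-8)*(-8))*(1 + 2*(6 - 3*(-8)*(-8))) = 363909 - (-2)*(6 - 192)*(1 + 2*(6 - 192)) = 363909 - (-2)*(-186)*(1 + 2*(-186)) = 363909 - (-2)*(-186)*(1 - 372) = 363909 - (-2)*(-186)*(-371) = 363909 - 1*(-138012) = 363909 + 138012 = 501921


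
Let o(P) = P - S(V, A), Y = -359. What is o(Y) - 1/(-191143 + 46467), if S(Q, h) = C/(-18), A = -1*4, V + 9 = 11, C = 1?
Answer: -467375809/1302084 ≈ -358.94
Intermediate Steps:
V = 2 (V = -9 + 11 = 2)
A = -4
S(Q, h) = -1/18 (S(Q, h) = 1/(-18) = 1*(-1/18) = -1/18)
o(P) = 1/18 + P (o(P) = P - 1*(-1/18) = P + 1/18 = 1/18 + P)
o(Y) - 1/(-191143 + 46467) = (1/18 - 359) - 1/(-191143 + 46467) = -6461/18 - 1/(-144676) = -6461/18 - 1*(-1/144676) = -6461/18 + 1/144676 = -467375809/1302084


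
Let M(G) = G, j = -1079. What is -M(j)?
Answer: 1079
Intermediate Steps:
-M(j) = -1*(-1079) = 1079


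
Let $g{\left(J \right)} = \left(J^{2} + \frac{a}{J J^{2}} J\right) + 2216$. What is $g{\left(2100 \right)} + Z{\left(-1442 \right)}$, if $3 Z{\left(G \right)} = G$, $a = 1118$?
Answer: $\frac{9727876410559}{2205000} \approx 4.4117 \cdot 10^{6}$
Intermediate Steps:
$Z{\left(G \right)} = \frac{G}{3}$
$g{\left(J \right)} = 2216 + J^{2} + \frac{1118}{J^{2}}$ ($g{\left(J \right)} = \left(J^{2} + \frac{1118}{J J^{2}} J\right) + 2216 = \left(J^{2} + \frac{1118}{J^{3}} J\right) + 2216 = \left(J^{2} + \frac{1118}{J^{2}}\right) + 2216 = 2216 + J^{2} + \frac{1118}{J^{2}}$)
$g{\left(2100 \right)} + Z{\left(-1442 \right)} = \left(2216 + 2100^{2} + \frac{1118}{4410000}\right) + \frac{1}{3} \left(-1442\right) = \left(2216 + 4410000 + 1118 \cdot \frac{1}{4410000}\right) - \frac{1442}{3} = \left(2216 + 4410000 + \frac{559}{2205000}\right) - \frac{1442}{3} = \frac{9728936280559}{2205000} - \frac{1442}{3} = \frac{9727876410559}{2205000}$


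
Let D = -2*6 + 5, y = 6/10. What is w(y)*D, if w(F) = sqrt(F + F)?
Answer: -7*sqrt(30)/5 ≈ -7.6681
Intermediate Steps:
y = 3/5 (y = 6*(1/10) = 3/5 ≈ 0.60000)
D = -7 (D = -12 + 5 = -7)
w(F) = sqrt(2)*sqrt(F) (w(F) = sqrt(2*F) = sqrt(2)*sqrt(F))
w(y)*D = (sqrt(2)*sqrt(3/5))*(-7) = (sqrt(2)*(sqrt(15)/5))*(-7) = (sqrt(30)/5)*(-7) = -7*sqrt(30)/5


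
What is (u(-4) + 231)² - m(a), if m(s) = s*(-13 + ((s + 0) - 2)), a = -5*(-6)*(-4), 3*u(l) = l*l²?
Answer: 249841/9 ≈ 27760.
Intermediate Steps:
u(l) = l³/3 (u(l) = (l*l²)/3 = l³/3)
a = -120 (a = 30*(-4) = -120)
m(s) = s*(-15 + s) (m(s) = s*(-13 + (s - 2)) = s*(-13 + (-2 + s)) = s*(-15 + s))
(u(-4) + 231)² - m(a) = ((⅓)*(-4)³ + 231)² - (-120)*(-15 - 120) = ((⅓)*(-64) + 231)² - (-120)*(-135) = (-64/3 + 231)² - 1*16200 = (629/3)² - 16200 = 395641/9 - 16200 = 249841/9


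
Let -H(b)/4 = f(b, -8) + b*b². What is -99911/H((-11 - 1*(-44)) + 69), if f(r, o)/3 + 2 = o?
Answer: 99911/4244712 ≈ 0.023538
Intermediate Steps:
f(r, o) = -6 + 3*o
H(b) = 120 - 4*b³ (H(b) = -4*((-6 + 3*(-8)) + b*b²) = -4*((-6 - 24) + b³) = -4*(-30 + b³) = 120 - 4*b³)
-99911/H((-11 - 1*(-44)) + 69) = -99911/(120 - 4*((-11 - 1*(-44)) + 69)³) = -99911/(120 - 4*((-11 + 44) + 69)³) = -99911/(120 - 4*(33 + 69)³) = -99911/(120 - 4*102³) = -99911/(120 - 4*1061208) = -99911/(120 - 4244832) = -99911/(-4244712) = -99911*(-1/4244712) = 99911/4244712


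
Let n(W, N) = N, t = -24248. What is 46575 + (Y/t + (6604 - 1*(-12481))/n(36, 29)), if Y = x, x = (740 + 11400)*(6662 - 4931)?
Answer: 8151131155/175798 ≈ 46366.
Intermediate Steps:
x = 21014340 (x = 12140*1731 = 21014340)
Y = 21014340
46575 + (Y/t + (6604 - 1*(-12481))/n(36, 29)) = 46575 + (21014340/(-24248) + (6604 - 1*(-12481))/29) = 46575 + (21014340*(-1/24248) + (6604 + 12481)*(1/29)) = 46575 + (-5253585/6062 + 19085*(1/29)) = 46575 + (-5253585/6062 + 19085/29) = 46575 - 36660695/175798 = 8151131155/175798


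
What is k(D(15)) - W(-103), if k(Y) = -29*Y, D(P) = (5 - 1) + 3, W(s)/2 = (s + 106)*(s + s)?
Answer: 1033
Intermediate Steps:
W(s) = 4*s*(106 + s) (W(s) = 2*((s + 106)*(s + s)) = 2*((106 + s)*(2*s)) = 2*(2*s*(106 + s)) = 4*s*(106 + s))
D(P) = 7 (D(P) = 4 + 3 = 7)
k(D(15)) - W(-103) = -29*7 - 4*(-103)*(106 - 103) = -203 - 4*(-103)*3 = -203 - 1*(-1236) = -203 + 1236 = 1033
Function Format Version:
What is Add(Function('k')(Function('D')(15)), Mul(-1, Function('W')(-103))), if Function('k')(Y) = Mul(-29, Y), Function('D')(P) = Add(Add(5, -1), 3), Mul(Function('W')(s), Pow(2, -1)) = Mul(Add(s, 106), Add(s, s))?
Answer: 1033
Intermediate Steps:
Function('W')(s) = Mul(4, s, Add(106, s)) (Function('W')(s) = Mul(2, Mul(Add(s, 106), Add(s, s))) = Mul(2, Mul(Add(106, s), Mul(2, s))) = Mul(2, Mul(2, s, Add(106, s))) = Mul(4, s, Add(106, s)))
Function('D')(P) = 7 (Function('D')(P) = Add(4, 3) = 7)
Add(Function('k')(Function('D')(15)), Mul(-1, Function('W')(-103))) = Add(Mul(-29, 7), Mul(-1, Mul(4, -103, Add(106, -103)))) = Add(-203, Mul(-1, Mul(4, -103, 3))) = Add(-203, Mul(-1, -1236)) = Add(-203, 1236) = 1033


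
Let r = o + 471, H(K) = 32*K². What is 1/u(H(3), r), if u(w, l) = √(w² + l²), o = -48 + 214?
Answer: √488713/488713 ≈ 0.0014305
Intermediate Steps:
o = 166
r = 637 (r = 166 + 471 = 637)
u(w, l) = √(l² + w²)
1/u(H(3), r) = 1/(√(637² + (32*3²)²)) = 1/(√(405769 + (32*9)²)) = 1/(√(405769 + 288²)) = 1/(√(405769 + 82944)) = 1/(√488713) = √488713/488713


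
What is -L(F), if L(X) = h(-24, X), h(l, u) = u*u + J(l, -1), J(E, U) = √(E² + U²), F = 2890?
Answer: -8352100 - √577 ≈ -8.3521e+6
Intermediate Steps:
h(l, u) = u² + √(1 + l²) (h(l, u) = u*u + √(l² + (-1)²) = u² + √(l² + 1) = u² + √(1 + l²))
L(X) = √577 + X² (L(X) = X² + √(1 + (-24)²) = X² + √(1 + 576) = X² + √577 = √577 + X²)
-L(F) = -(√577 + 2890²) = -(√577 + 8352100) = -(8352100 + √577) = -8352100 - √577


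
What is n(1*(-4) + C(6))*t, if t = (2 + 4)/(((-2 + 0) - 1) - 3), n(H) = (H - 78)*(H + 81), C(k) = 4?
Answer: 6318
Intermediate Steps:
n(H) = (-78 + H)*(81 + H)
t = -1 (t = 6/((-2 - 1) - 3) = 6/(-3 - 3) = 6/(-6) = 6*(-⅙) = -1)
n(1*(-4) + C(6))*t = (-6318 + (1*(-4) + 4)² + 3*(1*(-4) + 4))*(-1) = (-6318 + (-4 + 4)² + 3*(-4 + 4))*(-1) = (-6318 + 0² + 3*0)*(-1) = (-6318 + 0 + 0)*(-1) = -6318*(-1) = 6318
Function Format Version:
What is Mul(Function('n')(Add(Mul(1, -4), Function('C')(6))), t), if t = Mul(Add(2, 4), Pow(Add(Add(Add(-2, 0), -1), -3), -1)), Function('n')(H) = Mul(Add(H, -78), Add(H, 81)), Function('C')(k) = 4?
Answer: 6318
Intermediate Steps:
Function('n')(H) = Mul(Add(-78, H), Add(81, H))
t = -1 (t = Mul(6, Pow(Add(Add(-2, -1), -3), -1)) = Mul(6, Pow(Add(-3, -3), -1)) = Mul(6, Pow(-6, -1)) = Mul(6, Rational(-1, 6)) = -1)
Mul(Function('n')(Add(Mul(1, -4), Function('C')(6))), t) = Mul(Add(-6318, Pow(Add(Mul(1, -4), 4), 2), Mul(3, Add(Mul(1, -4), 4))), -1) = Mul(Add(-6318, Pow(Add(-4, 4), 2), Mul(3, Add(-4, 4))), -1) = Mul(Add(-6318, Pow(0, 2), Mul(3, 0)), -1) = Mul(Add(-6318, 0, 0), -1) = Mul(-6318, -1) = 6318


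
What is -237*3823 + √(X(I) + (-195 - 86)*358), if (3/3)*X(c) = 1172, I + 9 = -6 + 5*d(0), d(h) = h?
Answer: -906051 + I*√99426 ≈ -9.0605e+5 + 315.32*I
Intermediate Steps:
I = -15 (I = -9 + (-6 + 5*0) = -9 + (-6 + 0) = -9 - 6 = -15)
X(c) = 1172
-237*3823 + √(X(I) + (-195 - 86)*358) = -237*3823 + √(1172 + (-195 - 86)*358) = -906051 + √(1172 - 281*358) = -906051 + √(1172 - 100598) = -906051 + √(-99426) = -906051 + I*√99426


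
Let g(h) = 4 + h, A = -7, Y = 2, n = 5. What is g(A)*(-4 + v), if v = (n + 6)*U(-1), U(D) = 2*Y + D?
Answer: -87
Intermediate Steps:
U(D) = 4 + D (U(D) = 2*2 + D = 4 + D)
v = 33 (v = (5 + 6)*(4 - 1) = 11*3 = 33)
g(A)*(-4 + v) = (4 - 7)*(-4 + 33) = -3*29 = -87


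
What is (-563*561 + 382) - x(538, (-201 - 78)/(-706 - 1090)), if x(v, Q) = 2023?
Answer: -317484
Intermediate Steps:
(-563*561 + 382) - x(538, (-201 - 78)/(-706 - 1090)) = (-563*561 + 382) - 1*2023 = (-315843 + 382) - 2023 = -315461 - 2023 = -317484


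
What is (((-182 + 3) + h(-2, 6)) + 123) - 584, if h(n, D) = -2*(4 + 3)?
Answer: -654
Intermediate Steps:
h(n, D) = -14 (h(n, D) = -2*7 = -14)
(((-182 + 3) + h(-2, 6)) + 123) - 584 = (((-182 + 3) - 14) + 123) - 584 = ((-179 - 14) + 123) - 584 = (-193 + 123) - 584 = -70 - 584 = -654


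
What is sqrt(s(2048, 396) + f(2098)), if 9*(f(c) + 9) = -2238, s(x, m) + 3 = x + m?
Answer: 5*sqrt(786)/3 ≈ 46.726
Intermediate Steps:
s(x, m) = -3 + m + x (s(x, m) = -3 + (x + m) = -3 + (m + x) = -3 + m + x)
f(c) = -773/3 (f(c) = -9 + (1/9)*(-2238) = -9 - 746/3 = -773/3)
sqrt(s(2048, 396) + f(2098)) = sqrt((-3 + 396 + 2048) - 773/3) = sqrt(2441 - 773/3) = sqrt(6550/3) = 5*sqrt(786)/3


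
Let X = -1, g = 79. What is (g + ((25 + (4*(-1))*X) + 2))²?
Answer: 12100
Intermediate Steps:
(g + ((25 + (4*(-1))*X) + 2))² = (79 + ((25 + (4*(-1))*(-1)) + 2))² = (79 + ((25 - 4*(-1)) + 2))² = (79 + ((25 + 4) + 2))² = (79 + (29 + 2))² = (79 + 31)² = 110² = 12100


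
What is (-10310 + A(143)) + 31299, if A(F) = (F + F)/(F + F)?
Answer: 20990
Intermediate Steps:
A(F) = 1 (A(F) = (2*F)/((2*F)) = (2*F)*(1/(2*F)) = 1)
(-10310 + A(143)) + 31299 = (-10310 + 1) + 31299 = -10309 + 31299 = 20990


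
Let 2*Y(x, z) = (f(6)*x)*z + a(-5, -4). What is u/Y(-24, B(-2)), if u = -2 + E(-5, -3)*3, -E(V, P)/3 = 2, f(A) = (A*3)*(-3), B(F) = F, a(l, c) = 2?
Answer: 4/259 ≈ 0.015444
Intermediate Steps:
f(A) = -9*A (f(A) = (3*A)*(-3) = -9*A)
E(V, P) = -6 (E(V, P) = -3*2 = -6)
Y(x, z) = 1 - 27*x*z (Y(x, z) = (((-9*6)*x)*z + 2)/2 = ((-54*x)*z + 2)/2 = (-54*x*z + 2)/2 = (2 - 54*x*z)/2 = 1 - 27*x*z)
u = -20 (u = -2 - 6*3 = -2 - 18 = -20)
u/Y(-24, B(-2)) = -20/(1 - 27*(-24)*(-2)) = -20/(1 - 1296) = -20/(-1295) = -20*(-1/1295) = 4/259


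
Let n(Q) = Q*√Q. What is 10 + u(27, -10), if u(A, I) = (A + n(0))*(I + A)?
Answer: 469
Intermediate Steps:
n(Q) = Q^(3/2)
u(A, I) = A*(A + I) (u(A, I) = (A + 0^(3/2))*(I + A) = (A + 0)*(A + I) = A*(A + I))
10 + u(27, -10) = 10 + 27*(27 - 10) = 10 + 27*17 = 10 + 459 = 469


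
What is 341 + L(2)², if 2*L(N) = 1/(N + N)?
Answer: 21825/64 ≈ 341.02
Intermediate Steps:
L(N) = 1/(4*N) (L(N) = 1/(2*(N + N)) = 1/(2*((2*N))) = (1/(2*N))/2 = 1/(4*N))
341 + L(2)² = 341 + ((¼)/2)² = 341 + ((¼)*(½))² = 341 + (⅛)² = 341 + 1/64 = 21825/64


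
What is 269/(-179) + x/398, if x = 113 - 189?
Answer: -60333/35621 ≈ -1.6937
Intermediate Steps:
x = -76
269/(-179) + x/398 = 269/(-179) - 76/398 = 269*(-1/179) - 76*1/398 = -269/179 - 38/199 = -60333/35621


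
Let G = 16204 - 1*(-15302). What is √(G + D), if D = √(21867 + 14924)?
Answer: √(31506 + √36791) ≈ 178.04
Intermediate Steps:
G = 31506 (G = 16204 + 15302 = 31506)
D = √36791 ≈ 191.81
√(G + D) = √(31506 + √36791)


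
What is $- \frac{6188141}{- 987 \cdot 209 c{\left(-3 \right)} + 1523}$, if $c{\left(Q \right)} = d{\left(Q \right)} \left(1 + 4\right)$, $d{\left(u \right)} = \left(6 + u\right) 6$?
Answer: $\frac{6188141}{18563947} \approx 0.33334$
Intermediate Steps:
$d{\left(u \right)} = 36 + 6 u$
$c{\left(Q \right)} = 180 + 30 Q$ ($c{\left(Q \right)} = \left(36 + 6 Q\right) \left(1 + 4\right) = \left(36 + 6 Q\right) 5 = 180 + 30 Q$)
$- \frac{6188141}{- 987 \cdot 209 c{\left(-3 \right)} + 1523} = - \frac{6188141}{- 987 \cdot 209 \left(180 + 30 \left(-3\right)\right) + 1523} = - \frac{6188141}{- 987 \cdot 209 \left(180 - 90\right) + 1523} = - \frac{6188141}{- 987 \cdot 209 \cdot 90 + 1523} = - \frac{6188141}{\left(-987\right) 18810 + 1523} = - \frac{6188141}{-18565470 + 1523} = - \frac{6188141}{-18563947} = \left(-6188141\right) \left(- \frac{1}{18563947}\right) = \frac{6188141}{18563947}$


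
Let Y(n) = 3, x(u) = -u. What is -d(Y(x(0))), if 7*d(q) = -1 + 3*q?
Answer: -8/7 ≈ -1.1429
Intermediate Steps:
d(q) = -⅐ + 3*q/7 (d(q) = (-1 + 3*q)/7 = -⅐ + 3*q/7)
-d(Y(x(0))) = -(-⅐ + (3/7)*3) = -(-⅐ + 9/7) = -1*8/7 = -8/7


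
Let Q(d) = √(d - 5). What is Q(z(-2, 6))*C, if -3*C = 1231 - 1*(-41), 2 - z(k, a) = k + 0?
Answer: -424*I ≈ -424.0*I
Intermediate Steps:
z(k, a) = 2 - k (z(k, a) = 2 - (k + 0) = 2 - k)
C = -424 (C = -(1231 - 1*(-41))/3 = -(1231 + 41)/3 = -⅓*1272 = -424)
Q(d) = √(-5 + d)
Q(z(-2, 6))*C = √(-5 + (2 - 1*(-2)))*(-424) = √(-5 + (2 + 2))*(-424) = √(-5 + 4)*(-424) = √(-1)*(-424) = I*(-424) = -424*I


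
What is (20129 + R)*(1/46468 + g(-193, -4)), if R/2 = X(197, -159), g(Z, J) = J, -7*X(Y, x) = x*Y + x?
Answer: -5413280451/46468 ≈ -1.1649e+5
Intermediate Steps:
X(Y, x) = -x/7 - Y*x/7 (X(Y, x) = -(x*Y + x)/7 = -(Y*x + x)/7 = -(x + Y*x)/7 = -x/7 - Y*x/7)
R = 62964/7 (R = 2*(-⅐*(-159)*(1 + 197)) = 2*(-⅐*(-159)*198) = 2*(31482/7) = 62964/7 ≈ 8994.9)
(20129 + R)*(1/46468 + g(-193, -4)) = (20129 + 62964/7)*(1/46468 - 4) = 203867*(1/46468 - 4)/7 = (203867/7)*(-185871/46468) = -5413280451/46468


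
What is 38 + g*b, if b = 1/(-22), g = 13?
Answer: 823/22 ≈ 37.409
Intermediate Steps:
b = -1/22 ≈ -0.045455
38 + g*b = 38 + 13*(-1/22) = 38 - 13/22 = 823/22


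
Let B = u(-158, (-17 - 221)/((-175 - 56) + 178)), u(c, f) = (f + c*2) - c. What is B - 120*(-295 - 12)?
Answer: 1944384/53 ≈ 36687.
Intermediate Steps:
u(c, f) = c + f (u(c, f) = (f + 2*c) - c = c + f)
B = -8136/53 (B = -158 + (-17 - 221)/((-175 - 56) + 178) = -158 - 238/(-231 + 178) = -158 - 238/(-53) = -158 - 238*(-1/53) = -158 + 238/53 = -8136/53 ≈ -153.51)
B - 120*(-295 - 12) = -8136/53 - 120*(-295 - 12) = -8136/53 - 120*(-307) = -8136/53 - 1*(-36840) = -8136/53 + 36840 = 1944384/53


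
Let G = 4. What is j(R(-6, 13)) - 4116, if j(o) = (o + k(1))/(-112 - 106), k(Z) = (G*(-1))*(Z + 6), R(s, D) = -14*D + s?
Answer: -448536/109 ≈ -4115.0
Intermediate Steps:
R(s, D) = s - 14*D
k(Z) = -24 - 4*Z (k(Z) = (4*(-1))*(Z + 6) = -4*(6 + Z) = -24 - 4*Z)
j(o) = 14/109 - o/218 (j(o) = (o + (-24 - 4*1))/(-112 - 106) = (o + (-24 - 4))/(-218) = (o - 28)*(-1/218) = (-28 + o)*(-1/218) = 14/109 - o/218)
j(R(-6, 13)) - 4116 = (14/109 - (-6 - 14*13)/218) - 4116 = (14/109 - (-6 - 182)/218) - 4116 = (14/109 - 1/218*(-188)) - 4116 = (14/109 + 94/109) - 4116 = 108/109 - 4116 = -448536/109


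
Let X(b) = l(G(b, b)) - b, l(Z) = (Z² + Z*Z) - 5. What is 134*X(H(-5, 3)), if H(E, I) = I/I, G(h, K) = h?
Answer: -536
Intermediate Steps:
l(Z) = -5 + 2*Z² (l(Z) = (Z² + Z²) - 5 = 2*Z² - 5 = -5 + 2*Z²)
H(E, I) = 1
X(b) = -5 - b + 2*b² (X(b) = (-5 + 2*b²) - b = -5 - b + 2*b²)
134*X(H(-5, 3)) = 134*(-5 - 1*1 + 2*1²) = 134*(-5 - 1 + 2*1) = 134*(-5 - 1 + 2) = 134*(-4) = -536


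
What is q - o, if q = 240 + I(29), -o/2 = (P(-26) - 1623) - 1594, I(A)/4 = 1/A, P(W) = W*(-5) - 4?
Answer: -172314/29 ≈ -5941.9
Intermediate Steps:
P(W) = -4 - 5*W (P(W) = -5*W - 4 = -4 - 5*W)
I(A) = 4/A
o = 6182 (o = -2*(((-4 - 5*(-26)) - 1623) - 1594) = -2*(((-4 + 130) - 1623) - 1594) = -2*((126 - 1623) - 1594) = -2*(-1497 - 1594) = -2*(-3091) = 6182)
q = 6964/29 (q = 240 + 4/29 = 6964/29 ≈ 240.14)
q - o = 6964/29 - 1*6182 = 6964/29 - 6182 = -172314/29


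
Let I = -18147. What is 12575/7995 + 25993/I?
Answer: 1358966/9672351 ≈ 0.14050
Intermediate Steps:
12575/7995 + 25993/I = 12575/7995 + 25993/(-18147) = 12575*(1/7995) + 25993*(-1/18147) = 2515/1599 - 25993/18147 = 1358966/9672351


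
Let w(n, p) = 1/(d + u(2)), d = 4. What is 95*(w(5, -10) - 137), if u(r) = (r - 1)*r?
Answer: -77995/6 ≈ -12999.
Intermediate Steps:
u(r) = r*(-1 + r) (u(r) = (-1 + r)*r = r*(-1 + r))
w(n, p) = 1/6 (w(n, p) = 1/(4 + 2*(-1 + 2)) = 1/(4 + 2*1) = 1/(4 + 2) = 1/6)
95*(w(5, -10) - 137) = 95*(1/6 - 137) = 95*(-821/6) = -77995/6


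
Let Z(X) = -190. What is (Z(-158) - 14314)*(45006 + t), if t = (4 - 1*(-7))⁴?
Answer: -865120088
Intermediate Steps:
t = 14641 (t = (4 + 7)⁴ = 11⁴ = 14641)
(Z(-158) - 14314)*(45006 + t) = (-190 - 14314)*(45006 + 14641) = -14504*59647 = -865120088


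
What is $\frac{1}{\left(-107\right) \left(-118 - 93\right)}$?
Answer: $\frac{1}{22577} \approx 4.4293 \cdot 10^{-5}$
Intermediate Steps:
$\frac{1}{\left(-107\right) \left(-118 - 93\right)} = \frac{1}{\left(-107\right) \left(-211\right)} = \frac{1}{22577}$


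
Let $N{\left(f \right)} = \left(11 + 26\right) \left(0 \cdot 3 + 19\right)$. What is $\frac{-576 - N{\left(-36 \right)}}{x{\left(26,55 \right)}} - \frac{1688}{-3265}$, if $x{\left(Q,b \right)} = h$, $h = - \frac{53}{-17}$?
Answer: $- \frac{70901431}{173045} \approx -409.73$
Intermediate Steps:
$h = \frac{53}{17}$ ($h = \left(-53\right) \left(- \frac{1}{17}\right) = \frac{53}{17} \approx 3.1176$)
$N{\left(f \right)} = 703$ ($N{\left(f \right)} = 37 \left(0 + 19\right) = 37 \cdot 19 = 703$)
$x{\left(Q,b \right)} = \frac{53}{17}$
$\frac{-576 - N{\left(-36 \right)}}{x{\left(26,55 \right)}} - \frac{1688}{-3265} = \frac{-576 - 703}{\frac{53}{17}} - \frac{1688}{-3265} = \left(-576 - 703\right) \frac{17}{53} - - \frac{1688}{3265} = \left(-1279\right) \frac{17}{53} + \frac{1688}{3265} = - \frac{21743}{53} + \frac{1688}{3265} = - \frac{70901431}{173045}$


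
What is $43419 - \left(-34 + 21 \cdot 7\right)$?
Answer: $43306$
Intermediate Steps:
$43419 - \left(-34 + 21 \cdot 7\right) = 43419 - \left(-34 + 147\right) = 43419 - 113 = 43306$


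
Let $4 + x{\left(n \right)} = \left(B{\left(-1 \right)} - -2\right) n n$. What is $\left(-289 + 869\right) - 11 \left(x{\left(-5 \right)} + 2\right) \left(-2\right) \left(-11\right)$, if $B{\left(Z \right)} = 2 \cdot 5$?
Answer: $-41827280$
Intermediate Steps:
$B{\left(Z \right)} = 10$
$x{\left(n \right)} = -4 + 12 n^{2}$ ($x{\left(n \right)} = -4 + \left(10 - -2\right) n n = -4 + \left(10 + 2\right) n n = -4 + 12 n n = -4 + 12 n^{2}$)
$\left(-289 + 869\right) - 11 \left(x{\left(-5 \right)} + 2\right) \left(-2\right) \left(-11\right) = \left(-289 + 869\right) - 11 \left(\left(-4 + 12 \left(-5\right)^{2}\right) + 2\right) \left(-2\right) \left(-11\right) = 580 - 11 \left(\left(-4 + 12 \cdot 25\right) + 2\right) \left(-2\right) \left(-11\right) = 580 - 11 \left(\left(-4 + 300\right) + 2\right) \left(-2\right) \left(-11\right) = 580 - 11 \left(296 + 2\right) \left(-2\right) \left(-11\right) = 580 - 11 \cdot 298 \left(-2\right) \left(-11\right) = 580 \left(-11\right) \left(-596\right) \left(-11\right) = 580 \cdot 6556 \left(-11\right) = 580 \left(-72116\right) = -41827280$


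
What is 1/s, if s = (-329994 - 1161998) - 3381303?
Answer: -1/4873295 ≈ -2.0520e-7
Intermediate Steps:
s = -4873295 (s = -1491992 - 3381303 = -4873295)
1/s = 1/(-4873295) = -1/4873295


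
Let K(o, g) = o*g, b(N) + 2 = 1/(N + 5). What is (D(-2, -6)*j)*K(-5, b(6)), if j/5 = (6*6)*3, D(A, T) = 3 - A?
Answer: 283500/11 ≈ 25773.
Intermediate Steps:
b(N) = -2 + 1/(5 + N) (b(N) = -2 + 1/(N + 5) = -2 + 1/(5 + N))
K(o, g) = g*o
j = 540 (j = 5*((6*6)*3) = 5*(36*3) = 5*108 = 540)
(D(-2, -6)*j)*K(-5, b(6)) = ((3 - 1*(-2))*540)*(((-9 - 2*6)/(5 + 6))*(-5)) = ((3 + 2)*540)*(((-9 - 12)/11)*(-5)) = (5*540)*(((1/11)*(-21))*(-5)) = 2700*(-21/11*(-5)) = 2700*(105/11) = 283500/11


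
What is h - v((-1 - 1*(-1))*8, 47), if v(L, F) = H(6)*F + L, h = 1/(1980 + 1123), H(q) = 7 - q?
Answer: -145840/3103 ≈ -47.000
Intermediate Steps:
h = 1/3103 ≈ 0.00032227
v(L, F) = F + L (v(L, F) = (7 - 1*6)*F + L = (7 - 6)*F + L = 1*F + L = F + L)
h - v((-1 - 1*(-1))*8, 47) = 1/3103 - (47 + (-1 - 1*(-1))*8) = 1/3103 - (47 + (-1 + 1)*8) = 1/3103 - (47 + 0*8) = 1/3103 - (47 + 0) = 1/3103 - 1*47 = 1/3103 - 47 = -145840/3103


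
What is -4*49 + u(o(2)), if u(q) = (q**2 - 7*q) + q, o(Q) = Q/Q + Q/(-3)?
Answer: -1781/9 ≈ -197.89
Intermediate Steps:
o(Q) = 1 - Q/3 (o(Q) = 1 + Q*(-1/3) = 1 - Q/3)
u(q) = q**2 - 6*q
-4*49 + u(o(2)) = -4*49 + (1 - 1/3*2)*(-6 + (1 - 1/3*2)) = -196 + (1 - 2/3)*(-6 + (1 - 2/3)) = -196 + (-6 + 1/3)/3 = -196 + (1/3)*(-17/3) = -196 - 17/9 = -1781/9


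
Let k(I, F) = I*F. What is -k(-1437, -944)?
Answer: -1356528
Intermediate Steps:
k(I, F) = F*I
-k(-1437, -944) = -(-944)*(-1437) = -1*1356528 = -1356528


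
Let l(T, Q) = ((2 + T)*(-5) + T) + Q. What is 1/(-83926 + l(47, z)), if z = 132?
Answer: -1/83992 ≈ -1.1906e-5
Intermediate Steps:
l(T, Q) = -10 + Q - 4*T (l(T, Q) = ((-10 - 5*T) + T) + Q = (-10 - 4*T) + Q = -10 + Q - 4*T)
1/(-83926 + l(47, z)) = 1/(-83926 + (-10 + 132 - 4*47)) = 1/(-83926 + (-10 + 132 - 188)) = 1/(-83926 - 66) = 1/(-83992) = -1/83992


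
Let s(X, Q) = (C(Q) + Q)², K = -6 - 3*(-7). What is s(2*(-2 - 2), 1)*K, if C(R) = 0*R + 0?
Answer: 15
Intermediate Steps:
C(R) = 0 (C(R) = 0 + 0 = 0)
K = 15 (K = -6 + 21 = 15)
s(X, Q) = Q² (s(X, Q) = (0 + Q)² = Q²)
s(2*(-2 - 2), 1)*K = 1²*15 = 1*15 = 15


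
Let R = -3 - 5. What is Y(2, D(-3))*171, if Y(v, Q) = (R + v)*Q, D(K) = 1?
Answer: -1026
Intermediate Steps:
R = -8
Y(v, Q) = Q*(-8 + v) (Y(v, Q) = (-8 + v)*Q = Q*(-8 + v))
Y(2, D(-3))*171 = (1*(-8 + 2))*171 = (1*(-6))*171 = -6*171 = -1026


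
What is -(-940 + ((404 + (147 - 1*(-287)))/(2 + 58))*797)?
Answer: -305743/30 ≈ -10191.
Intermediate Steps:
-(-940 + ((404 + (147 - 1*(-287)))/(2 + 58))*797) = -(-940 + ((404 + (147 + 287))/60)*797) = -(-940 + ((404 + 434)*(1/60))*797) = -(-940 + (838*(1/60))*797) = -(-940 + (419/30)*797) = -(-940 + 333943/30) = -1*305743/30 = -305743/30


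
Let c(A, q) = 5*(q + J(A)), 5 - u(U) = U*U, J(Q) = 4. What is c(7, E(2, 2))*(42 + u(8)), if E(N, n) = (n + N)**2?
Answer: -1700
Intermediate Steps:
u(U) = 5 - U**2 (u(U) = 5 - U*U = 5 - U**2)
E(N, n) = (N + n)**2
c(A, q) = 20 + 5*q (c(A, q) = 5*(q + 4) = 5*(4 + q) = 20 + 5*q)
c(7, E(2, 2))*(42 + u(8)) = (20 + 5*(2 + 2)**2)*(42 + (5 - 1*8**2)) = (20 + 5*4**2)*(42 + (5 - 1*64)) = (20 + 5*16)*(42 + (5 - 64)) = (20 + 80)*(42 - 59) = 100*(-17) = -1700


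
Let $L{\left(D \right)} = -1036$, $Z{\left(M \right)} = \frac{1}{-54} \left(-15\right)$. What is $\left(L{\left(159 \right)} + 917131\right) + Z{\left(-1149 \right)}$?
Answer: $\frac{16489715}{18} \approx 9.161 \cdot 10^{5}$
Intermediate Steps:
$Z{\left(M \right)} = \frac{5}{18}$ ($Z{\left(M \right)} = \left(- \frac{1}{54}\right) \left(-15\right) = \frac{5}{18}$)
$\left(L{\left(159 \right)} + 917131\right) + Z{\left(-1149 \right)} = \left(-1036 + 917131\right) + \frac{5}{18} = 916095 + \frac{5}{18} = \frac{16489715}{18}$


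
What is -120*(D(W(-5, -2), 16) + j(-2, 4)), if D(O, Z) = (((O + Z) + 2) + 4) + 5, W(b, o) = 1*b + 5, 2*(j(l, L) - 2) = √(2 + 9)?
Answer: -3480 - 60*√11 ≈ -3679.0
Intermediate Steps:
j(l, L) = 2 + √11/2 (j(l, L) = 2 + √(2 + 9)/2 = 2 + √11/2)
W(b, o) = 5 + b (W(b, o) = b + 5 = 5 + b)
D(O, Z) = 11 + O + Z (D(O, Z) = ((2 + O + Z) + 4) + 5 = (6 + O + Z) + 5 = 11 + O + Z)
-120*(D(W(-5, -2), 16) + j(-2, 4)) = -120*((11 + (5 - 5) + 16) + (2 + √11/2)) = -120*((11 + 0 + 16) + (2 + √11/2)) = -120*(27 + (2 + √11/2)) = -120*(29 + √11/2) = -3480 - 60*√11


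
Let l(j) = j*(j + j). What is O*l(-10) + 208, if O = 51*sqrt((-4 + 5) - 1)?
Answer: 208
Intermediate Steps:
O = 0 (O = 51*sqrt(1 - 1) = 51*sqrt(0) = 51*0 = 0)
l(j) = 2*j**2 (l(j) = j*(2*j) = 2*j**2)
O*l(-10) + 208 = 0*(2*(-10)**2) + 208 = 0*(2*100) + 208 = 0*200 + 208 = 0 + 208 = 208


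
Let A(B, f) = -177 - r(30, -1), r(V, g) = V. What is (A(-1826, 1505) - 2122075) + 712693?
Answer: -1409589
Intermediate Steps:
A(B, f) = -207 (A(B, f) = -177 - 1*30 = -177 - 30 = -207)
(A(-1826, 1505) - 2122075) + 712693 = (-207 - 2122075) + 712693 = -2122282 + 712693 = -1409589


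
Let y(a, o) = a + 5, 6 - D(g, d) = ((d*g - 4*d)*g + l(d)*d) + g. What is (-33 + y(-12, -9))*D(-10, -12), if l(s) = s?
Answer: -62080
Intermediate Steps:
D(g, d) = 6 - g - d² - g*(-4*d + d*g) (D(g, d) = 6 - (((d*g - 4*d)*g + d*d) + g) = 6 - (((-4*d + d*g)*g + d²) + g) = 6 - ((g*(-4*d + d*g) + d²) + g) = 6 - ((d² + g*(-4*d + d*g)) + g) = 6 - (g + d² + g*(-4*d + d*g)) = 6 + (-g - d² - g*(-4*d + d*g)) = 6 - g - d² - g*(-4*d + d*g))
y(a, o) = 5 + a
(-33 + y(-12, -9))*D(-10, -12) = (-33 + (5 - 12))*(6 - 1*(-10) - 1*(-12)² - 1*(-12)*(-10)² + 4*(-12)*(-10)) = (-33 - 7)*(6 + 10 - 1*144 - 1*(-12)*100 + 480) = -40*(6 + 10 - 144 + 1200 + 480) = -40*1552 = -62080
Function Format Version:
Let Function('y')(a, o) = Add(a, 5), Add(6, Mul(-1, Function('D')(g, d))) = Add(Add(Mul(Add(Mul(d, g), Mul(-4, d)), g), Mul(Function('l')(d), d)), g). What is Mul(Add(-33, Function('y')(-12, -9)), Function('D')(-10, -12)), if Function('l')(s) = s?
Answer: -62080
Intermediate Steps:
Function('D')(g, d) = Add(6, Mul(-1, g), Mul(-1, Pow(d, 2)), Mul(-1, g, Add(Mul(-4, d), Mul(d, g)))) (Function('D')(g, d) = Add(6, Mul(-1, Add(Add(Mul(Add(Mul(d, g), Mul(-4, d)), g), Mul(d, d)), g))) = Add(6, Mul(-1, Add(Add(Mul(Add(Mul(-4, d), Mul(d, g)), g), Pow(d, 2)), g))) = Add(6, Mul(-1, Add(Add(Mul(g, Add(Mul(-4, d), Mul(d, g))), Pow(d, 2)), g))) = Add(6, Mul(-1, Add(Add(Pow(d, 2), Mul(g, Add(Mul(-4, d), Mul(d, g)))), g))) = Add(6, Mul(-1, Add(g, Pow(d, 2), Mul(g, Add(Mul(-4, d), Mul(d, g)))))) = Add(6, Add(Mul(-1, g), Mul(-1, Pow(d, 2)), Mul(-1, g, Add(Mul(-4, d), Mul(d, g))))) = Add(6, Mul(-1, g), Mul(-1, Pow(d, 2)), Mul(-1, g, Add(Mul(-4, d), Mul(d, g)))))
Function('y')(a, o) = Add(5, a)
Mul(Add(-33, Function('y')(-12, -9)), Function('D')(-10, -12)) = Mul(Add(-33, Add(5, -12)), Add(6, Mul(-1, -10), Mul(-1, Pow(-12, 2)), Mul(-1, -12, Pow(-10, 2)), Mul(4, -12, -10))) = Mul(Add(-33, -7), Add(6, 10, Mul(-1, 144), Mul(-1, -12, 100), 480)) = Mul(-40, Add(6, 10, -144, 1200, 480)) = Mul(-40, 1552) = -62080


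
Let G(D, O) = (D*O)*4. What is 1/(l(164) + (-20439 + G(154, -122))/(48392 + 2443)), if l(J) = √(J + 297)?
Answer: 4859368485/1182177281444 + 2584197225*√461/1182177281444 ≈ 0.051045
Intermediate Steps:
G(D, O) = 4*D*O
l(J) = √(297 + J)
1/(l(164) + (-20439 + G(154, -122))/(48392 + 2443)) = 1/(√(297 + 164) + (-20439 + 4*154*(-122))/(48392 + 2443)) = 1/(√461 + (-20439 - 75152)/50835) = 1/(√461 - 95591*1/50835) = 1/(√461 - 95591/50835) = 1/(-95591/50835 + √461)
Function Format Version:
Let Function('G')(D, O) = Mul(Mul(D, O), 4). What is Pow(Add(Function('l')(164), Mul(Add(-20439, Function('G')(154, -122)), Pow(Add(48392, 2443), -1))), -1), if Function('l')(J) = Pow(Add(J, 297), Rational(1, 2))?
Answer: Add(Rational(4859368485, 1182177281444), Mul(Rational(2584197225, 1182177281444), Pow(461, Rational(1, 2)))) ≈ 0.051045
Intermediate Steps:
Function('G')(D, O) = Mul(4, D, O)
Function('l')(J) = Pow(Add(297, J), Rational(1, 2))
Pow(Add(Function('l')(164), Mul(Add(-20439, Function('G')(154, -122)), Pow(Add(48392, 2443), -1))), -1) = Pow(Add(Pow(Add(297, 164), Rational(1, 2)), Mul(Add(-20439, Mul(4, 154, -122)), Pow(Add(48392, 2443), -1))), -1) = Pow(Add(Pow(461, Rational(1, 2)), Mul(Add(-20439, -75152), Pow(50835, -1))), -1) = Pow(Add(Pow(461, Rational(1, 2)), Mul(-95591, Rational(1, 50835))), -1) = Pow(Add(Pow(461, Rational(1, 2)), Rational(-95591, 50835)), -1) = Pow(Add(Rational(-95591, 50835), Pow(461, Rational(1, 2))), -1)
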